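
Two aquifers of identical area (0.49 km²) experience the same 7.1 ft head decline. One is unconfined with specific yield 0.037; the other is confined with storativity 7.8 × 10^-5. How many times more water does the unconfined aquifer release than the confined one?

A = 0.49 km² = 4.9 × 10^5 m²
Δh = 7.1 ft = 2.164 m
Unconfined: ΔV_u = Sy × A × Δh = 0.037 × 4.9 × 10^5 × 2.164 = 39230 m³
Confined: ΔV_c = S × A × Δh = 7.8 × 10^-5 × 4.9 × 10^5 × 2.164 = 82.71 m³
Ratio = ΔV_u / ΔV_c = Sy / S = 0.037 / 7.8 × 10^-5 = 474.4

ΔV_u / ΔV_c ≈ 474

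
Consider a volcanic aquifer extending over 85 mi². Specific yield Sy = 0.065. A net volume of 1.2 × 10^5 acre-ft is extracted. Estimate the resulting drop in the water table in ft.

A = 85 mi² = 2.201 × 10^8 m²
ΔV = 1.2 × 10^5 acre-ft = 1.48 × 10^8 m³
Δh = ΔV / (Sy × A) = 1.48 × 10^8 m³ / (0.065 × 2.201 × 10^8 m²) = 10.34 m
Δh = 10.34 m = 33.94 ft

Δh ≈ 33.9 ft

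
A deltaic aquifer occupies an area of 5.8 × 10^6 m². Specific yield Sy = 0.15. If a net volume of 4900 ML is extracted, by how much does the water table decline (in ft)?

Δh ≈ 18.5 ft

ΔV = 4900 ML = 4.9 × 10^6 m³
Δh = ΔV / (Sy × A) = 4.9 × 10^6 m³ / (0.15 × 5.8 × 10^6 m²) = 5.632 m
Δh = 5.632 m = 18.48 ft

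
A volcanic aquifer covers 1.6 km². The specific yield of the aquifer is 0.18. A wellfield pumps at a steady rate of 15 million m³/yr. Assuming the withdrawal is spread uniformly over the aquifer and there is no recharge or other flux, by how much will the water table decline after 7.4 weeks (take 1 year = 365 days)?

Δh ≈ 7.39 m

A = 1.6 km² = 1.6 × 10^6 m²
Q = 15 million m³/yr = 41100 m³/d
t = 7.4 weeks = 51.8 d
ΔV = Q × t = 41100 m³/d × 51.8 d = 2.129 × 10^6 m³
Δh = ΔV / (Sy × A) = 2.129 × 10^6 / (0.18 × 1.6 × 10^6) = 7.392 m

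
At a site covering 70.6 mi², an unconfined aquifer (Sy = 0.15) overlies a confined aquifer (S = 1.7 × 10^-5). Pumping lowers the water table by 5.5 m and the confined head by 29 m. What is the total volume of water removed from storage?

A = 70.6 mi² = 1.829 × 10^8 m²
Unconfined: ΔV_u = Sy × A × Δh_u = 0.15 × 1.829 × 10^8 × 5.5 = 1.509 × 10^8 m³
Confined: ΔV_c = S × A × Δh_c = 1.7 × 10^-5 × 1.829 × 10^8 × 29 = 90150 m³
Total ΔV = 1.509 × 10^8 + 90150 = 1.509 × 10^8 m³

ΔV ≈ 1.51 × 10^8 m³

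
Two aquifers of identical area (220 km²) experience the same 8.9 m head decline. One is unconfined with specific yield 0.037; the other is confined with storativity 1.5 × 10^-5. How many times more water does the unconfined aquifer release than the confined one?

ΔV_u / ΔV_c ≈ 2470

A = 220 km² = 2.2 × 10^8 m²
Unconfined: ΔV_u = Sy × A × Δh = 0.037 × 2.2 × 10^8 × 8.9 = 7.245 × 10^7 m³
Confined: ΔV_c = S × A × Δh = 1.5 × 10^-5 × 2.2 × 10^8 × 8.9 = 29370 m³
Ratio = ΔV_u / ΔV_c = Sy / S = 0.037 / 1.5 × 10^-5 = 2467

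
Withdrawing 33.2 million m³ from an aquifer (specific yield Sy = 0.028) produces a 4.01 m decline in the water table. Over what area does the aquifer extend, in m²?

A ≈ 2.96 × 10^8 m²

ΔV = 33.2 million m³ = 3.32 × 10^7 m³
A = ΔV / (Sy × Δh) = 3.32 × 10^7 / (0.028 × 4.01) = 2.957 × 10^8 m²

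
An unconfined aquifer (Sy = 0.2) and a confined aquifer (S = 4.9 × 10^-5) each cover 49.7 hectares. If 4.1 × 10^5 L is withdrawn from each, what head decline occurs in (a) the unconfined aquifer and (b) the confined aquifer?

A = 49.7 hectares = 4.97 × 10^5 m²
ΔV = 4.1 × 10^5 L = 410 m³
Unconfined: Δh_u = ΔV/(Sy·A) = 410/(0.2 × 4.97 × 10^5) = 0.004125 m
Confined: Δh_c = ΔV/(S·A) = 410/(4.9 × 10^-5 × 4.97 × 10^5) = 16.84 m

Δh_u ≈ 0.00412 m; Δh_c ≈ 16.8 m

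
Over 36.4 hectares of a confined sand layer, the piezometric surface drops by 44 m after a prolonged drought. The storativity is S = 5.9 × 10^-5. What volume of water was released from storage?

A = 36.4 hectares = 3.64 × 10^5 m²
ΔV = S × A × Δh = 5.9 × 10^-5 × 3.64 × 10^5 m² × 44 m = 944.9 m³

ΔV ≈ 945 m³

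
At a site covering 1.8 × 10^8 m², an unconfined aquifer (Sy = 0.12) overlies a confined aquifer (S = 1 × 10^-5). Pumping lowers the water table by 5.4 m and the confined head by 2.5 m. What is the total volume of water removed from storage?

Unconfined: ΔV_u = Sy × A × Δh_u = 0.12 × 1.8 × 10^8 × 5.4 = 1.166 × 10^8 m³
Confined: ΔV_c = S × A × Δh_c = 1 × 10^-5 × 1.8 × 10^8 × 2.5 = 4500 m³
Total ΔV = 1.166 × 10^8 + 4500 = 1.166 × 10^8 m³

ΔV ≈ 1.17 × 10^8 m³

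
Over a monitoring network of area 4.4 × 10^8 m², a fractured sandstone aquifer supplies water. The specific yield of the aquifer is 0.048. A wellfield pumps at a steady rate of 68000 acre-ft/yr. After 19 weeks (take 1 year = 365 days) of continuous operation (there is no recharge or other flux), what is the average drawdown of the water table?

Q = 68000 acre-ft/yr = 2.298 × 10^5 m³/d
t = 19 weeks = 133 d
ΔV = Q × t = 2.298 × 10^5 m³/d × 133 d = 3.056 × 10^7 m³
Δh = ΔV / (Sy × A) = 3.056 × 10^7 / (0.048 × 4.4 × 10^8) = 1.447 m

Δh ≈ 1.45 m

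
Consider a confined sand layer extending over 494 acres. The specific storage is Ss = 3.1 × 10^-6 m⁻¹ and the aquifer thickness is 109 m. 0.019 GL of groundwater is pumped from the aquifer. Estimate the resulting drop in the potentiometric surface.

Δh ≈ 28.1 m

S = Ss × b = 3.1 × 10^-6 m⁻¹ × 109 m = 3.379 × 10^-4
A = 494 acres = 1.999 × 10^6 m²
ΔV = 0.019 GL = 19000 m³
Δh = ΔV / (S × A) = 19000 m³ / (3.379 × 10^-4 × 1.999 × 10^6 m²) = 28.13 m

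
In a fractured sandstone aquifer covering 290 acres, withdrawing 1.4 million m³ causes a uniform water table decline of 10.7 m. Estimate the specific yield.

A = 290 acres = 1.174 × 10^6 m²
ΔV = 1.4 million m³ = 1.4 × 10^6 m³
Sy = ΔV / (A × Δh) = 1.4 × 10^6 m³ / (1.174 × 10^6 m² × 10.7 m) = 0.1115

Sy ≈ 0.11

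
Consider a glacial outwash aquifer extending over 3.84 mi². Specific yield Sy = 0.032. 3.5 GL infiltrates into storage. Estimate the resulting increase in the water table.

Δh ≈ 11 m

A = 3.84 mi² = 9.946 × 10^6 m²
ΔV = 3.5 GL = 3.5 × 10^6 m³
Δh = ΔV / (Sy × A) = 3.5 × 10^6 m³ / (0.032 × 9.946 × 10^6 m²) = 11 m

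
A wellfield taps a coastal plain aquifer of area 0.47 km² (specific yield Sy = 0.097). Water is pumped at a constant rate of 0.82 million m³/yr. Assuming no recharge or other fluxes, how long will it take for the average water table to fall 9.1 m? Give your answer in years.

A = 0.47 km² = 4.7 × 10^5 m²
ΔV = Sy × A × Δh = 0.097 × 4.7 × 10^5 × 9.1 = 4.149 × 10^5 m³
Q = 0.82 million m³/yr = 2247 m³/d
t = ΔV / Q = 4.149 × 10^5 m³ / 2247 m³/d = 184.7 d
t = 184.7 d ≈ 0.5059 years

t ≈ 0.506 years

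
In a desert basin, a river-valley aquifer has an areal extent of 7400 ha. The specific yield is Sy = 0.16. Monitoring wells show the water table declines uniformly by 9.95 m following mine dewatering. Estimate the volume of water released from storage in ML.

A = 7400 ha = 7.4 × 10^7 m²
ΔV = Sy × A × Δh = 0.16 × 7.4 × 10^7 m² × 9.95 m = 1.178 × 10^8 m³
ΔV = 1.178 × 10^8 m³ = 1.178 × 10^5 ML

ΔV ≈ 1.18 × 10^5 ML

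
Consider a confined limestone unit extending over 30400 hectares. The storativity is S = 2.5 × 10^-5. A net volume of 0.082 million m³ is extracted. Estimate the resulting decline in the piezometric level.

Δh ≈ 10.8 m

A = 30400 hectares = 3.04 × 10^8 m²
ΔV = 0.082 million m³ = 82000 m³
Δh = ΔV / (S × A) = 82000 m³ / (2.5 × 10^-5 × 3.04 × 10^8 m²) = 10.79 m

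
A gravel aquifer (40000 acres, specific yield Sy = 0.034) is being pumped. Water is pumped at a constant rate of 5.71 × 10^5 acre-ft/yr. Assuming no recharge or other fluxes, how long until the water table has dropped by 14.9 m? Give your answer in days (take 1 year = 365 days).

A = 40000 acres = 1.619 × 10^8 m²
ΔV = Sy × A × Δh = 0.034 × 1.619 × 10^8 × 14.9 = 8.201 × 10^7 m³
Q = 5.71 × 10^5 acre-ft/yr = 1.93 × 10^6 m³/d
t = ΔV / Q = 8.201 × 10^7 m³ / 1.93 × 10^6 m³/d = 42.5 d

t ≈ 42.5 days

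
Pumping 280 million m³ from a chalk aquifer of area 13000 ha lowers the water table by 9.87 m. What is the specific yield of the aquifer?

A = 13000 ha = 1.3 × 10^8 m²
ΔV = 280 million m³ = 2.8 × 10^8 m³
Sy = ΔV / (A × Δh) = 2.8 × 10^8 m³ / (1.3 × 10^8 m² × 9.87 m) = 0.2182

Sy ≈ 0.22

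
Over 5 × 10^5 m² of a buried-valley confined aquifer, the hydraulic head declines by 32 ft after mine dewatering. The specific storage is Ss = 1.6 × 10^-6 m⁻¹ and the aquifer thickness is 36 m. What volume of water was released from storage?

S = Ss × b = 1.6 × 10^-6 m⁻¹ × 36 m = 5.76 × 10^-5
Δh = 32 ft = 9.754 m
ΔV = S × A × Δh = 5.76 × 10^-5 × 5 × 10^5 m² × 9.754 m = 280.9 m³

ΔV ≈ 281 m³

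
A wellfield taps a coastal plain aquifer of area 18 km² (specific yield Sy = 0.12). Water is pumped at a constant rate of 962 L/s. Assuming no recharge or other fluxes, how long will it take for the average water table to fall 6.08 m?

t ≈ 158 days

A = 18 km² = 1.8 × 10^7 m²
ΔV = Sy × A × Δh = 0.12 × 1.8 × 10^7 × 6.08 = 1.313 × 10^7 m³
Q = 962 L/s = 83120 m³/d
t = ΔV / Q = 1.313 × 10^7 m³ / 83120 m³/d = 158 d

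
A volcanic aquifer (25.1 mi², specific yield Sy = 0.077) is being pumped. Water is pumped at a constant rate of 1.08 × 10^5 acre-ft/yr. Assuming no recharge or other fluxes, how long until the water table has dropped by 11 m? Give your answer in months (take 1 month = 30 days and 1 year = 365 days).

t ≈ 5.03 months

A = 25.1 mi² = 6.501 × 10^7 m²
ΔV = Sy × A × Δh = 0.077 × 6.501 × 10^7 × 11 = 5.506 × 10^7 m³
Q = 1.08 × 10^5 acre-ft/yr = 3.65 × 10^5 m³/d
t = ΔV / Q = 5.506 × 10^7 m³ / 3.65 × 10^5 m³/d = 150.9 d
t = 150.9 d ≈ 5.029 months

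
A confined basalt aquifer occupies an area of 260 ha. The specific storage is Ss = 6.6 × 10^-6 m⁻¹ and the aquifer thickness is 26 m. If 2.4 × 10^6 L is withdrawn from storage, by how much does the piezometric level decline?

S = Ss × b = 6.6 × 10^-6 m⁻¹ × 26 m = 1.716 × 10^-4
A = 260 ha = 2.6 × 10^6 m²
ΔV = 2.4 × 10^6 L = 2400 m³
Δh = ΔV / (S × A) = 2400 m³ / (1.716 × 10^-4 × 2.6 × 10^6 m²) = 5.379 m

Δh ≈ 5.38 m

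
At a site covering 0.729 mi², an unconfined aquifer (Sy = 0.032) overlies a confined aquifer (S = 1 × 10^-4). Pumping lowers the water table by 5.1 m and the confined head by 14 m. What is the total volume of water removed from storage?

ΔV ≈ 3.11 × 10^5 m³

A = 0.729 mi² = 1.888 × 10^6 m²
Unconfined: ΔV_u = Sy × A × Δh_u = 0.032 × 1.888 × 10^6 × 5.1 = 3.081 × 10^5 m³
Confined: ΔV_c = S × A × Δh_c = 1 × 10^-4 × 1.888 × 10^6 × 14 = 2643 m³
Total ΔV = 3.081 × 10^5 + 2643 = 3.108 × 10^5 m³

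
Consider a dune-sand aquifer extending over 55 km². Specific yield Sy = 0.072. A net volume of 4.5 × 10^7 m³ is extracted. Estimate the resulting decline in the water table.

A = 55 km² = 5.5 × 10^7 m²
Δh = ΔV / (Sy × A) = 4.5 × 10^7 m³ / (0.072 × 5.5 × 10^7 m²) = 11.36 m

Δh ≈ 11.4 m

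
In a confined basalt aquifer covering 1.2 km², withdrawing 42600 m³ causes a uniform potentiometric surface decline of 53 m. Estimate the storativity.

S ≈ 6.7 × 10^-4

A = 1.2 km² = 1.2 × 10^6 m²
S = ΔV / (A × Δh) = 42600 m³ / (1.2 × 10^6 m² × 53 m) = 6.698 × 10^-4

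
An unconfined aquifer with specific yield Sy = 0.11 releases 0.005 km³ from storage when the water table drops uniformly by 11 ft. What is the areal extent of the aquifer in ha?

A ≈ 1360 ha

Δh = 11 ft = 3.353 m
ΔV = 0.005 km³ = 5 × 10^6 m³
A = ΔV / (Sy × Δh) = 5 × 10^6 / (0.11 × 3.353) = 1.356 × 10^7 m²
A = 1.356 × 10^7 m² = 1356 ha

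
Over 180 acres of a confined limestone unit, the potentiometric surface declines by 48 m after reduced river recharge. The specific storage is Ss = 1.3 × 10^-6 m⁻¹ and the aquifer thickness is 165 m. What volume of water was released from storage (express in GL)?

ΔV ≈ 0.0075 GL

S = Ss × b = 1.3 × 10^-6 m⁻¹ × 165 m = 2.145 × 10^-4
A = 180 acres = 7.284 × 10^5 m²
ΔV = S × A × Δh = 2.145 × 10^-4 × 7.284 × 10^5 m² × 48 m = 7500 m³
ΔV = 7500 m³ = 0.0075 GL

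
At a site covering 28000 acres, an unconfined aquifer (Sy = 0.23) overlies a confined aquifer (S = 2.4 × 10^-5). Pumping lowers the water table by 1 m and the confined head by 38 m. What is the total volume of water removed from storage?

A = 28000 acres = 1.133 × 10^8 m²
Unconfined: ΔV_u = Sy × A × Δh_u = 0.23 × 1.133 × 10^8 × 1 = 2.606 × 10^7 m³
Confined: ΔV_c = S × A × Δh_c = 2.4 × 10^-5 × 1.133 × 10^8 × 38 = 1.033 × 10^5 m³
Total ΔV = 2.606 × 10^7 + 1.033 × 10^5 = 2.617 × 10^7 m³

ΔV ≈ 2.62 × 10^7 m³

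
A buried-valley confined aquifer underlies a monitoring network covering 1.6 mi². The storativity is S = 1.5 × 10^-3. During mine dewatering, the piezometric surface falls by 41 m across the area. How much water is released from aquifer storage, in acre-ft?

ΔV ≈ 207 acre-ft

A = 1.6 mi² = 4.144 × 10^6 m²
ΔV = S × A × Δh = 0.0015 × 4.144 × 10^6 m² × 41 m = 2.549 × 10^5 m³
ΔV = 2.549 × 10^5 m³ = 206.6 acre-ft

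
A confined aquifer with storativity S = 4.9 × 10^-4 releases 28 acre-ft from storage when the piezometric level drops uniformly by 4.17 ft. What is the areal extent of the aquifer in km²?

Δh = 4.17 ft = 1.271 m
ΔV = 28 acre-ft = 34540 m³
A = ΔV / (S × Δh) = 34540 / (4.9 × 10^-4 × 1.271) = 5.546 × 10^7 m²
A = 5.546 × 10^7 m² = 55.46 km²

A ≈ 55.5 km²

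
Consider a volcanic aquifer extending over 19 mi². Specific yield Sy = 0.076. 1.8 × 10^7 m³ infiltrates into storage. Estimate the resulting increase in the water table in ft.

A = 19 mi² = 4.921 × 10^7 m²
Δh = ΔV / (Sy × A) = 1.8 × 10^7 m³ / (0.076 × 4.921 × 10^7 m²) = 4.813 m
Δh = 4.813 m = 15.79 ft

Δh ≈ 15.8 ft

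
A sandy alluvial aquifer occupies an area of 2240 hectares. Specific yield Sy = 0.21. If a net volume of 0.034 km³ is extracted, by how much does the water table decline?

Δh ≈ 7.23 m

A = 2240 hectares = 2.24 × 10^7 m²
ΔV = 0.034 km³ = 3.4 × 10^7 m³
Δh = ΔV / (Sy × A) = 3.4 × 10^7 m³ / (0.21 × 2.24 × 10^7 m²) = 7.228 m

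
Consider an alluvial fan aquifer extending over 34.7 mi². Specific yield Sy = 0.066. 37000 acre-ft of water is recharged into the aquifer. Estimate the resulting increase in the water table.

Δh ≈ 7.69 m

A = 34.7 mi² = 8.987 × 10^7 m²
ΔV = 37000 acre-ft = 4.564 × 10^7 m³
Δh = ΔV / (Sy × A) = 4.564 × 10^7 m³ / (0.066 × 8.987 × 10^7 m²) = 7.694 m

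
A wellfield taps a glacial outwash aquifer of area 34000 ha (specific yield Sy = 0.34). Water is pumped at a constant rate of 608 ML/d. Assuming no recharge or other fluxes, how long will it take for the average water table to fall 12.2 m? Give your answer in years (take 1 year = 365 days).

t ≈ 6.36 years

A = 34000 ha = 3.4 × 10^8 m²
ΔV = Sy × A × Δh = 0.34 × 3.4 × 10^8 × 12.2 = 1.41 × 10^9 m³
Q = 608 ML/d = 6.08 × 10^5 m³/d
t = ΔV / Q = 1.41 × 10^9 m³ / 6.08 × 10^5 m³/d = 2320 d
t = 2320 d ≈ 6.355 years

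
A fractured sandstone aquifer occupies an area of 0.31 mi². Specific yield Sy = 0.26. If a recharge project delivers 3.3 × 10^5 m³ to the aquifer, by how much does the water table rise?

A = 0.31 mi² = 8.029 × 10^5 m²
Δh = ΔV / (Sy × A) = 3.3 × 10^5 m³ / (0.26 × 8.029 × 10^5 m²) = 1.581 m

Δh ≈ 1.58 m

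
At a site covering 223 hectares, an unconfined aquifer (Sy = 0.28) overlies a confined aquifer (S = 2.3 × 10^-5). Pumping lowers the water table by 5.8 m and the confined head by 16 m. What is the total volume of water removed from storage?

ΔV ≈ 3.62 × 10^6 m³

A = 223 hectares = 2.23 × 10^6 m²
Unconfined: ΔV_u = Sy × A × Δh_u = 0.28 × 2.23 × 10^6 × 5.8 = 3.622 × 10^6 m³
Confined: ΔV_c = S × A × Δh_c = 2.3 × 10^-5 × 2.23 × 10^6 × 16 = 820.6 m³
Total ΔV = 3.622 × 10^6 + 820.6 = 3.622 × 10^6 m³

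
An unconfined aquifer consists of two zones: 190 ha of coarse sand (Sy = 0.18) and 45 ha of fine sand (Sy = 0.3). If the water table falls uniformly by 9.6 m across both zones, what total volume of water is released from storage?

ΔV ≈ 4.58 × 10^6 m³

A₁ = 190 ha = 1.9 × 10^6 m²; A₂ = 45 ha = 4.5 × 10^5 m²
ΔV₁ = 0.18 × 1.9 × 10^6 × 9.6 = 3.283 × 10^6 m³
ΔV₂ = 0.3 × 4.5 × 10^5 × 9.6 = 1.296 × 10^6 m³
ΔV = ΔV₁ + ΔV₂ = 4.579 × 10^6 m³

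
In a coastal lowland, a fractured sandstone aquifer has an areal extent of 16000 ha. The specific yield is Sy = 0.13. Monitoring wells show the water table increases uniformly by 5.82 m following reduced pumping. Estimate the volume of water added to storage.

ΔV ≈ 1.21 × 10^8 m³

A = 16000 ha = 1.6 × 10^8 m²
ΔV = Sy × A × Δh = 0.13 × 1.6 × 10^8 m² × 5.82 m = 1.211 × 10^8 m³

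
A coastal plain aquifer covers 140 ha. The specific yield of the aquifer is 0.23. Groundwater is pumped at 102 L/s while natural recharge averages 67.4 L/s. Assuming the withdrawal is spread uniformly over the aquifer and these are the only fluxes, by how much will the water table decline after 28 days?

Δh ≈ 0.26 m

A = 140 ha = 1.4 × 10^6 m²
Net abstraction = 102 − 67.4 = 34.6 L/s
Q_net = 34.6 L/s = 2989 m³/d
ΔV = Q × t = 2989 m³/d × 28 d = 83700 m³
Δh = ΔV / (Sy × A) = 83700 / (0.23 × 1.4 × 10^6) = 0.26 m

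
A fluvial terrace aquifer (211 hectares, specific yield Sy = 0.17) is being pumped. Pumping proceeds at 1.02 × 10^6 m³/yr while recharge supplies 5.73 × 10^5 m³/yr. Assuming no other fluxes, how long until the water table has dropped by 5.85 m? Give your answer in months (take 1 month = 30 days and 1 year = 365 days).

t ≈ 57.1 months

A = 211 hectares = 2.11 × 10^6 m²
ΔV = Sy × A × Δh = 0.17 × 2.11 × 10^6 × 5.85 = 2.098 × 10^6 m³
Net withdrawal = 1.02 × 10^6 − 5.73 × 10^5 = 4.47 × 10^5 m³/yr = 1225 m³/d
t = ΔV / Q = 2.098 × 10^6 m³ / 1225 m³/d = 1713 d
t = 1713 d ≈ 57.12 months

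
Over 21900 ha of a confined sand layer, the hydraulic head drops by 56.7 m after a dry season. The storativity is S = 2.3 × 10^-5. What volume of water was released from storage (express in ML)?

ΔV ≈ 286 ML

A = 21900 ha = 2.19 × 10^8 m²
ΔV = S × A × Δh = 2.3 × 10^-5 × 2.19 × 10^8 m² × 56.7 m = 2.856 × 10^5 m³
ΔV = 2.856 × 10^5 m³ = 285.6 ML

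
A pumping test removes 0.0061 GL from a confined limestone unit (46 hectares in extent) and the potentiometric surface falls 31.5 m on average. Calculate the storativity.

A = 46 hectares = 4.6 × 10^5 m²
ΔV = 0.0061 GL = 6100 m³
S = ΔV / (A × Δh) = 6100 m³ / (4.6 × 10^5 m² × 31.5 m) = 4.21 × 10^-4

S ≈ 4.2 × 10^-4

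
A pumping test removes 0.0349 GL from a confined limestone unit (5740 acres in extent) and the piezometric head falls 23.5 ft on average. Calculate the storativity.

A = 5740 acres = 2.323 × 10^7 m²
Δh = 23.5 ft = 7.163 m
ΔV = 0.0349 GL = 34900 m³
S = ΔV / (A × Δh) = 34900 m³ / (2.323 × 10^7 m² × 7.163 m) = 2.098 × 10^-4

S ≈ 2.1 × 10^-4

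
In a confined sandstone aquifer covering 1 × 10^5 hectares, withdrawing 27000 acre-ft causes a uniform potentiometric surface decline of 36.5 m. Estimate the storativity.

A = 1 × 10^5 hectares = 1 × 10^9 m²
ΔV = 27000 acre-ft = 3.33 × 10^7 m³
S = ΔV / (A × Δh) = 3.33 × 10^7 m³ / (1 × 10^9 m² × 36.5 m) = 9.124 × 10^-4

S ≈ 9.1 × 10^-4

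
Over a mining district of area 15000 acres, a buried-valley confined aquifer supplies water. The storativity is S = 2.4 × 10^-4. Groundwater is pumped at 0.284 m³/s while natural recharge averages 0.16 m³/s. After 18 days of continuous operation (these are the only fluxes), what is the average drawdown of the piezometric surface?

A = 15000 acres = 6.07 × 10^7 m²
Net abstraction = 0.284 − 0.16 = 0.124 m³/s
Q_net = 0.124 m³/s = 10710 m³/d
ΔV = Q × t = 10710 m³/d × 18 d = 1.928 × 10^5 m³
Δh = ΔV / (S × A) = 1.928 × 10^5 / (2.4 × 10^-4 × 6.07 × 10^7) = 13.24 m

Δh ≈ 13.2 m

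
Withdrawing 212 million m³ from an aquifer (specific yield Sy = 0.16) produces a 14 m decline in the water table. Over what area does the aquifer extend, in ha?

A ≈ 9460 ha

ΔV = 212 million m³ = 2.12 × 10^8 m³
A = ΔV / (Sy × Δh) = 2.12 × 10^8 / (0.16 × 14) = 9.464 × 10^7 m²
A = 9.464 × 10^7 m² = 9464 ha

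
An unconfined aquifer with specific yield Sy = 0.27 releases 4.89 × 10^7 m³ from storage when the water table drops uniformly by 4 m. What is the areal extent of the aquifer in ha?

A = ΔV / (Sy × Δh) = 4.89 × 10^7 / (0.27 × 4) = 4.528 × 10^7 m²
A = 4.528 × 10^7 m² = 4528 ha

A ≈ 4530 ha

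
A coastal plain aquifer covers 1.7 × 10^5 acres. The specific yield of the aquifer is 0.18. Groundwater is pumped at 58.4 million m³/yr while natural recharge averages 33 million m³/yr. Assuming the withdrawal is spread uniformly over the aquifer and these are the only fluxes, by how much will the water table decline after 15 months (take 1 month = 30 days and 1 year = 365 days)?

A = 1.7 × 10^5 acres = 6.88 × 10^8 m²
Net abstraction = 58.4 − 33 = 25.4 million m³/yr
Q_net = 25.4 million m³/yr = 69590 m³/d
t = 15 months = 450 d
ΔV = Q × t = 69590 m³/d × 450 d = 3.132 × 10^7 m³
Δh = ΔV / (Sy × A) = 3.132 × 10^7 / (0.18 × 6.88 × 10^8) = 0.2529 m

Δh ≈ 0.253 m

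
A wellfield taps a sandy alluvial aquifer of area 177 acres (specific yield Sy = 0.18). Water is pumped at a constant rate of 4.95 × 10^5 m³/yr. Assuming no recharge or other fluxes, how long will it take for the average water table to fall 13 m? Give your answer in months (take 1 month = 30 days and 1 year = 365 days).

A = 177 acres = 7.163 × 10^5 m²
ΔV = Sy × A × Δh = 0.18 × 7.163 × 10^5 × 13 = 1.676 × 10^6 m³
Q = 4.95 × 10^5 m³/yr = 1356 m³/d
t = ΔV / Q = 1.676 × 10^6 m³ / 1356 m³/d = 1236 d
t = 1236 d ≈ 41.2 months

t ≈ 41.2 months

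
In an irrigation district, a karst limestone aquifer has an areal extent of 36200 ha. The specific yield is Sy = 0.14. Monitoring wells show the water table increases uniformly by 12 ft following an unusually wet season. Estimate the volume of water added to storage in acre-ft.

A = 36200 ha = 3.62 × 10^8 m²
Δh = 12 ft = 3.658 m
ΔV = Sy × A × Δh = 0.14 × 3.62 × 10^8 m² × 3.658 m = 1.854 × 10^8 m³
ΔV = 1.854 × 10^8 m³ = 1.503 × 10^5 acre-ft

ΔV ≈ 1.5 × 10^5 acre-ft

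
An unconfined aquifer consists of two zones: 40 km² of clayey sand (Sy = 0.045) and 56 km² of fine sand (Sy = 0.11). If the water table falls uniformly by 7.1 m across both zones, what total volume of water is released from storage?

ΔV ≈ 5.65 × 10^7 m³

A₁ = 40 km² = 4 × 10^7 m²; A₂ = 56 km² = 5.6 × 10^7 m²
ΔV₁ = 0.045 × 4 × 10^7 × 7.1 = 1.278 × 10^7 m³
ΔV₂ = 0.11 × 5.6 × 10^7 × 7.1 = 4.374 × 10^7 m³
ΔV = ΔV₁ + ΔV₂ = 5.652 × 10^7 m³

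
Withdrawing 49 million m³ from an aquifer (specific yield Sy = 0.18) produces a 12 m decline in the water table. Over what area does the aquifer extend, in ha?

A ≈ 2270 ha

ΔV = 49 million m³ = 4.9 × 10^7 m³
A = ΔV / (Sy × Δh) = 4.9 × 10^7 / (0.18 × 12) = 2.269 × 10^7 m²
A = 2.269 × 10^7 m² = 2269 ha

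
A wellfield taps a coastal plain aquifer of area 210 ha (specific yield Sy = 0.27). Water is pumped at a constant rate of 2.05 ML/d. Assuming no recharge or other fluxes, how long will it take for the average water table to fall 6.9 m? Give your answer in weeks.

A = 210 ha = 2.1 × 10^6 m²
ΔV = Sy × A × Δh = 0.27 × 2.1 × 10^6 × 6.9 = 3.912 × 10^6 m³
Q = 2.05 ML/d = 2050 m³/d
t = ΔV / Q = 3.912 × 10^6 m³ / 2050 m³/d = 1908 d
t = 1908 d ≈ 272.6 weeks

t ≈ 273 weeks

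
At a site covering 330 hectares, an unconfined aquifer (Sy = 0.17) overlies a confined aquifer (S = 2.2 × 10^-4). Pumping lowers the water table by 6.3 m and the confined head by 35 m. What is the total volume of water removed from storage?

A = 330 hectares = 3.3 × 10^6 m²
Unconfined: ΔV_u = Sy × A × Δh_u = 0.17 × 3.3 × 10^6 × 6.3 = 3.534 × 10^6 m³
Confined: ΔV_c = S × A × Δh_c = 2.2 × 10^-4 × 3.3 × 10^6 × 35 = 25410 m³
Total ΔV = 3.534 × 10^6 + 25410 = 3.56 × 10^6 m³

ΔV ≈ 3.56 × 10^6 m³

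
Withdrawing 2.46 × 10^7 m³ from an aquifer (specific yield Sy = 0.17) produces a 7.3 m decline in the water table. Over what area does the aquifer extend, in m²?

A = ΔV / (Sy × Δh) = 2.46 × 10^7 / (0.17 × 7.3) = 1.982 × 10^7 m²

A ≈ 1.98 × 10^7 m²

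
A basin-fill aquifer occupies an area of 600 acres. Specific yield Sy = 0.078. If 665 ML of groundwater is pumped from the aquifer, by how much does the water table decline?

A = 600 acres = 2.428 × 10^6 m²
ΔV = 665 ML = 6.65 × 10^5 m³
Δh = ΔV / (Sy × A) = 6.65 × 10^5 m³ / (0.078 × 2.428 × 10^6 m²) = 3.511 m

Δh ≈ 3.51 m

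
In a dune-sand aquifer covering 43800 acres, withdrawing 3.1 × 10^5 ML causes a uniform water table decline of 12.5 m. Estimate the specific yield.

Sy ≈ 0.14

A = 43800 acres = 1.773 × 10^8 m²
ΔV = 3.1 × 10^5 ML = 3.1 × 10^8 m³
Sy = ΔV / (A × Δh) = 3.1 × 10^8 m³ / (1.773 × 10^8 m² × 12.5 m) = 0.1399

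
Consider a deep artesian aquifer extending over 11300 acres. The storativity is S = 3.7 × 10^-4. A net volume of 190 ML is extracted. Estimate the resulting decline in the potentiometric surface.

Δh ≈ 11.2 m

A = 11300 acres = 4.573 × 10^7 m²
ΔV = 190 ML = 1.9 × 10^5 m³
Δh = ΔV / (S × A) = 1.9 × 10^5 m³ / (3.7 × 10^-4 × 4.573 × 10^7 m²) = 11.23 m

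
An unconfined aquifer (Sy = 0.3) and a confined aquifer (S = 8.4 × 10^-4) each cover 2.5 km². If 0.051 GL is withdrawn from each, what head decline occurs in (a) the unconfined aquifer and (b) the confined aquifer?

A = 2.5 km² = 2.5 × 10^6 m²
ΔV = 0.051 GL = 51000 m³
Unconfined: Δh_u = ΔV/(Sy·A) = 51000/(0.3 × 2.5 × 10^6) = 0.068 m
Confined: Δh_c = ΔV/(S·A) = 51000/(8.4 × 10^-4 × 2.5 × 10^6) = 24.29 m

Δh_u ≈ 0.068 m; Δh_c ≈ 24.3 m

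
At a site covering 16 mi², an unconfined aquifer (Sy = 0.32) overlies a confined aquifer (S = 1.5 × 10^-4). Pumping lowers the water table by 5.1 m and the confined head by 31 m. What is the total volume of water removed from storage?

A = 16 mi² = 4.144 × 10^7 m²
Unconfined: ΔV_u = Sy × A × Δh_u = 0.32 × 4.144 × 10^7 × 5.1 = 6.763 × 10^7 m³
Confined: ΔV_c = S × A × Δh_c = 1.5 × 10^-4 × 4.144 × 10^7 × 31 = 1.927 × 10^5 m³
Total ΔV = 6.763 × 10^7 + 1.927 × 10^5 = 6.782 × 10^7 m³

ΔV ≈ 6.78 × 10^7 m³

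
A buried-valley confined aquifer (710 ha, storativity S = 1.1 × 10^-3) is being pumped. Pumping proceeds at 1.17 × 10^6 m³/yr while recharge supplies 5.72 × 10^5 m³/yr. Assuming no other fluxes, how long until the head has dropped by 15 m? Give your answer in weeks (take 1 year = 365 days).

A = 710 ha = 7.1 × 10^6 m²
ΔV = S × A × Δh = 0.0011 × 7.1 × 10^6 × 15 = 1.172 × 10^5 m³
Net withdrawal = 1.17 × 10^6 − 5.72 × 10^5 = 5.98 × 10^5 m³/yr = 1638 m³/d
t = ΔV / Q = 1.172 × 10^5 m³ / 1638 m³/d = 71.5 d
t = 71.5 d ≈ 10.21 weeks

t ≈ 10.2 weeks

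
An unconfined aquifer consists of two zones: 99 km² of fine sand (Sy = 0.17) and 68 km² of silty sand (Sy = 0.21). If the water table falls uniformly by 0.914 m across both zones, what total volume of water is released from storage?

A₁ = 99 km² = 9.9 × 10^7 m²; A₂ = 68 km² = 6.8 × 10^7 m²
ΔV₁ = 0.17 × 9.9 × 10^7 × 0.914 = 1.538 × 10^7 m³
ΔV₂ = 0.21 × 6.8 × 10^7 × 0.914 = 1.305 × 10^7 m³
ΔV = ΔV₁ + ΔV₂ = 2.843 × 10^7 m³

ΔV ≈ 2.84 × 10^7 m³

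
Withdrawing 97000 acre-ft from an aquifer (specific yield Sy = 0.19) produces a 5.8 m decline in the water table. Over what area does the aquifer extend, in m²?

A ≈ 1.09 × 10^8 m²

ΔV = 97000 acre-ft = 1.196 × 10^8 m³
A = ΔV / (Sy × Δh) = 1.196 × 10^8 / (0.19 × 5.8) = 1.086 × 10^8 m²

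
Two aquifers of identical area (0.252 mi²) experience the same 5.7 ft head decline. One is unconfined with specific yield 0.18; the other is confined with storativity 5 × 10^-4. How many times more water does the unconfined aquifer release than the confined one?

A = 0.252 mi² = 6.527 × 10^5 m²
Δh = 5.7 ft = 1.737 m
Unconfined: ΔV_u = Sy × A × Δh = 0.18 × 6.527 × 10^5 × 1.737 = 2.041 × 10^5 m³
Confined: ΔV_c = S × A × Δh = 5 × 10^-4 × 6.527 × 10^5 × 1.737 = 567 m³
Ratio = ΔV_u / ΔV_c = Sy / S = 0.18 / 5 × 10^-4 = 360

ΔV_u / ΔV_c ≈ 360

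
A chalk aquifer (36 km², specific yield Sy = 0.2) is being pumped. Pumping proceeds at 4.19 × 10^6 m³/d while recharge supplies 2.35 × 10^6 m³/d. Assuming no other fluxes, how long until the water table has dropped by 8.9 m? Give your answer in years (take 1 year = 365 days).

A = 36 km² = 3.6 × 10^7 m²
ΔV = Sy × A × Δh = 0.2 × 3.6 × 10^7 × 8.9 = 6.408 × 10^7 m³
Net withdrawal = 4.19 × 10^6 − 2.35 × 10^6 = 1.84 × 10^6 m³/d
t = ΔV / Q = 6.408 × 10^7 m³ / 1.84 × 10^6 m³/d = 34.83 d
t = 34.83 d ≈ 0.09541 years

t ≈ 0.0954 years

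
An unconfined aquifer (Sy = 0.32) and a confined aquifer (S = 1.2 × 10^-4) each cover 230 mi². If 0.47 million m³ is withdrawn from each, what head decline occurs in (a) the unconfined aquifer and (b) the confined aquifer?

A = 230 mi² = 5.957 × 10^8 m²
ΔV = 0.47 million m³ = 4.7 × 10^5 m³
Unconfined: Δh_u = ΔV/(Sy·A) = 4.7 × 10^5/(0.32 × 5.957 × 10^8) = 0.002466 m
Confined: Δh_c = ΔV/(S·A) = 4.7 × 10^5/(1.2 × 10^-4 × 5.957 × 10^8) = 6.575 m

Δh_u ≈ 0.00247 m; Δh_c ≈ 6.57 m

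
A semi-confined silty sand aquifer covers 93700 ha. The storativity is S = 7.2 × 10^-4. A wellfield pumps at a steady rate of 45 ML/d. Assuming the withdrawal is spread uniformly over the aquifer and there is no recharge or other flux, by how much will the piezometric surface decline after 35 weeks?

Δh ≈ 16.3 m

A = 93700 ha = 9.37 × 10^8 m²
Q = 45 ML/d = 45000 m³/d
t = 35 weeks = 245 d
ΔV = Q × t = 45000 m³/d × 245 d = 1.103 × 10^7 m³
Δh = ΔV / (S × A) = 1.103 × 10^7 / (7.2 × 10^-4 × 9.37 × 10^8) = 16.34 m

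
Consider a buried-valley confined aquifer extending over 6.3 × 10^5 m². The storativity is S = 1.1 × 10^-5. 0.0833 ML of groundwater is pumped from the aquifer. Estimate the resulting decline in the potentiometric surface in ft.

Δh ≈ 39.4 ft

ΔV = 0.0833 ML = 83.3 m³
Δh = ΔV / (S × A) = 83.3 m³ / (1.1 × 10^-5 × 6.3 × 10^5 m²) = 12.02 m
Δh = 12.02 m = 39.44 ft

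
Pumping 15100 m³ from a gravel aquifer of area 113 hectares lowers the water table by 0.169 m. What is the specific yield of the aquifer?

Sy ≈ 0.079

A = 113 hectares = 1.13 × 10^6 m²
Sy = ΔV / (A × Δh) = 15100 m³ / (1.13 × 10^6 m² × 0.169 m) = 0.07907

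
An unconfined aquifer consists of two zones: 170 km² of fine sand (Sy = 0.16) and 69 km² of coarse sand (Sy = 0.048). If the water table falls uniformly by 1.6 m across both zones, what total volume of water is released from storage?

A₁ = 170 km² = 1.7 × 10^8 m²; A₂ = 69 km² = 6.9 × 10^7 m²
ΔV₁ = 0.16 × 1.7 × 10^8 × 1.6 = 4.352 × 10^7 m³
ΔV₂ = 0.048 × 6.9 × 10^7 × 1.6 = 5.299 × 10^6 m³
ΔV = ΔV₁ + ΔV₂ = 4.882 × 10^7 m³

ΔV ≈ 4.88 × 10^7 m³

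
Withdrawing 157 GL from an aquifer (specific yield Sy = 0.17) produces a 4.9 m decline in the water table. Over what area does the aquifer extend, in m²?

A ≈ 1.88 × 10^8 m²

ΔV = 157 GL = 1.57 × 10^8 m³
A = ΔV / (Sy × Δh) = 1.57 × 10^8 / (0.17 × 4.9) = 1.885 × 10^8 m²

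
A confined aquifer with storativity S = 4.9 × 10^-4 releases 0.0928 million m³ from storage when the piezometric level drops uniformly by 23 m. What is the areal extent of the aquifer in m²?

ΔV = 0.0928 million m³ = 92800 m³
A = ΔV / (S × Δh) = 92800 / (4.9 × 10^-4 × 23) = 8.234 × 10^6 m²

A ≈ 8.23 × 10^6 m²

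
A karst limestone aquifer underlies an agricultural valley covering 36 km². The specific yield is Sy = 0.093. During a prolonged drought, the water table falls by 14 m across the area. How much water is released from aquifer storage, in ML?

ΔV ≈ 46900 ML

A = 36 km² = 3.6 × 10^7 m²
ΔV = Sy × A × Δh = 0.093 × 3.6 × 10^7 m² × 14 m = 4.687 × 10^7 m³
ΔV = 4.687 × 10^7 m³ = 46870 ML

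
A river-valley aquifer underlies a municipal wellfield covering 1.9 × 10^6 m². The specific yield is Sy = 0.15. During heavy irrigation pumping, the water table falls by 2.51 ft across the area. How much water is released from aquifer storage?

Δh = 2.51 ft = 0.765 m
ΔV = Sy × A × Δh = 0.15 × 1.9 × 10^6 m² × 0.765 m = 2.18 × 10^5 m³

ΔV ≈ 2.18 × 10^5 m³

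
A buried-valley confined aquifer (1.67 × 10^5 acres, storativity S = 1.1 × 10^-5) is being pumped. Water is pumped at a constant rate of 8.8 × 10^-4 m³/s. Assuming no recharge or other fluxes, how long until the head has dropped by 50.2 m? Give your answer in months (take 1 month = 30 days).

A = 1.67 × 10^5 acres = 6.758 × 10^8 m²
ΔV = S × A × Δh = 1.1 × 10^-5 × 6.758 × 10^8 × 50.2 = 3.732 × 10^5 m³
Q = 8.8 × 10^-4 m³/s = 76.03 m³/d
t = ΔV / Q = 3.732 × 10^5 m³ / 76.03 m³/d = 4908 d
t = 4908 d ≈ 163.6 months

t ≈ 164 months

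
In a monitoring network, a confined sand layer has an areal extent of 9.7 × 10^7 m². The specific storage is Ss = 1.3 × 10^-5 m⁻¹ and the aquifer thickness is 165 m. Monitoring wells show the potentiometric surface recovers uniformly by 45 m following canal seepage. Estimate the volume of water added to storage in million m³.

S = Ss × b = 1.3 × 10^-5 m⁻¹ × 165 m = 2.145 × 10^-3
ΔV = S × A × Δh = 0.002145 × 9.7 × 10^7 m² × 45 m = 9.363 × 10^6 m³
ΔV = 9.363 × 10^6 m³ = 9.363 million m³

ΔV ≈ 9.36 million m³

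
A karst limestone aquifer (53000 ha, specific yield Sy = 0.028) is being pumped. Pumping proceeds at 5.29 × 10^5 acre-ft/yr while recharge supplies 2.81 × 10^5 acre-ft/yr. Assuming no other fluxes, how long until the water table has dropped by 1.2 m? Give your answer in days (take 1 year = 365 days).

A = 53000 ha = 5.3 × 10^8 m²
ΔV = Sy × A × Δh = 0.028 × 5.3 × 10^8 × 1.2 = 1.781 × 10^7 m³
Net withdrawal = 5.29 × 10^5 − 2.81 × 10^5 = 2.48 × 10^5 acre-ft/yr = 8.381 × 10^5 m³/d
t = ΔV / Q = 1.781 × 10^7 m³ / 8.381 × 10^5 m³/d = 21.25 d

t ≈ 21.2 days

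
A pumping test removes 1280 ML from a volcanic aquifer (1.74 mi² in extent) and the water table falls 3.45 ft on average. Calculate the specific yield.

Sy ≈ 0.27

A = 1.74 mi² = 4.507 × 10^6 m²
Δh = 3.45 ft = 1.052 m
ΔV = 1280 ML = 1.28 × 10^6 m³
Sy = ΔV / (A × Δh) = 1.28 × 10^6 m³ / (4.507 × 10^6 m² × 1.052 m) = 0.2701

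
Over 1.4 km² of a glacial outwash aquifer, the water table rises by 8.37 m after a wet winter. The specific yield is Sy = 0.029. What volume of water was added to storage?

A = 1.4 km² = 1.4 × 10^6 m²
ΔV = Sy × A × Δh = 0.029 × 1.4 × 10^6 m² × 8.37 m = 3.398 × 10^5 m³

ΔV ≈ 3.4 × 10^5 m³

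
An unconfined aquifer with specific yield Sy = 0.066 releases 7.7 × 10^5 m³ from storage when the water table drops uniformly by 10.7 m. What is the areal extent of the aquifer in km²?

A = ΔV / (Sy × Δh) = 7.7 × 10^5 / (0.066 × 10.7) = 1.09 × 10^6 m²
A = 1.09 × 10^6 m² = 1.09 km²

A ≈ 1.09 km²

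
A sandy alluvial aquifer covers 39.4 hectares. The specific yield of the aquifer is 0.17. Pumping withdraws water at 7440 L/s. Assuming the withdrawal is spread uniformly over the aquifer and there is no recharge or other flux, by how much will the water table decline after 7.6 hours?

Δh ≈ 3.04 m

A = 39.4 hectares = 3.94 × 10^5 m²
Q = 7440 L/s = 6.428 × 10^5 m³/d
t = 7.6 hours = 0.3167 d
ΔV = Q × t = 6.428 × 10^5 m³/d × 0.3167 d = 2.036 × 10^5 m³
Δh = ΔV / (Sy × A) = 2.036 × 10^5 / (0.17 × 3.94 × 10^5) = 3.039 m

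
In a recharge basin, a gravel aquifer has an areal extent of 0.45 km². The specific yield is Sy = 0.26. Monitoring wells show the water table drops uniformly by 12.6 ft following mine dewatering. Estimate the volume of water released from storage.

ΔV ≈ 4.49 × 10^5 m³

A = 0.45 km² = 4.5 × 10^5 m²
Δh = 12.6 ft = 3.84 m
ΔV = Sy × A × Δh = 0.26 × 4.5 × 10^5 m² × 3.84 m = 4.493 × 10^5 m³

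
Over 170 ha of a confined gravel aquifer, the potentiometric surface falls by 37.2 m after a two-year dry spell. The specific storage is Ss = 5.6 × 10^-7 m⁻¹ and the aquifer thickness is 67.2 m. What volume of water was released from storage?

S = Ss × b = 5.6 × 10^-7 m⁻¹ × 67.2 m = 3.763 × 10^-5
A = 170 ha = 1.7 × 10^6 m²
ΔV = S × A × Δh = 3.763 × 10^-5 × 1.7 × 10^6 m² × 37.2 m = 2380 m³

ΔV ≈ 2380 m³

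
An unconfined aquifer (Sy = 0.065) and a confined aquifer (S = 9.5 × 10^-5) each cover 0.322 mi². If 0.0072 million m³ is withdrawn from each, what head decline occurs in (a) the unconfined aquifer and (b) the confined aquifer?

A = 0.322 mi² = 8.34 × 10^5 m²
ΔV = 0.0072 million m³ = 7200 m³
Unconfined: Δh_u = ΔV/(Sy·A) = 7200/(0.065 × 8.34 × 10^5) = 0.1328 m
Confined: Δh_c = ΔV/(S·A) = 7200/(9.5 × 10^-5 × 8.34 × 10^5) = 90.88 m

Δh_u ≈ 0.133 m; Δh_c ≈ 90.9 m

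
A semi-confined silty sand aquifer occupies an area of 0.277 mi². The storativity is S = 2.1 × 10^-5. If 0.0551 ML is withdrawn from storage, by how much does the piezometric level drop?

A = 0.277 mi² = 7.174 × 10^5 m²
ΔV = 0.0551 ML = 55.1 m³
Δh = ΔV / (S × A) = 55.1 m³ / (2.1 × 10^-5 × 7.174 × 10^5 m²) = 3.657 m

Δh ≈ 3.66 m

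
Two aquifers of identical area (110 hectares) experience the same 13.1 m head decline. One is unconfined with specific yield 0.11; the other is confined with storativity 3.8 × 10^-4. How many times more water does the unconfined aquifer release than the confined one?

ΔV_u / ΔV_c ≈ 289

A = 110 hectares = 1.1 × 10^6 m²
Unconfined: ΔV_u = Sy × A × Δh = 0.11 × 1.1 × 10^6 × 13.1 = 1.585 × 10^6 m³
Confined: ΔV_c = S × A × Δh = 3.8 × 10^-4 × 1.1 × 10^6 × 13.1 = 5476 m³
Ratio = ΔV_u / ΔV_c = Sy / S = 0.11 / 3.8 × 10^-4 = 289.5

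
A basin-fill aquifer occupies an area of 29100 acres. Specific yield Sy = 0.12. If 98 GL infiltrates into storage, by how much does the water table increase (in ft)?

Δh ≈ 22.8 ft

A = 29100 acres = 1.178 × 10^8 m²
ΔV = 98 GL = 9.8 × 10^7 m³
Δh = ΔV / (Sy × A) = 9.8 × 10^7 m³ / (0.12 × 1.178 × 10^8 m²) = 6.935 m
Δh = 6.935 m = 22.75 ft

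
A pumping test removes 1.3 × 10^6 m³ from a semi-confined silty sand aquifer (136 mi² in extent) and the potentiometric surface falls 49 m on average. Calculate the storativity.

S ≈ 7.5 × 10^-5

A = 136 mi² = 3.522 × 10^8 m²
S = ΔV / (A × Δh) = 1.3 × 10^6 m³ / (3.522 × 10^8 m² × 49 m) = 7.532 × 10^-5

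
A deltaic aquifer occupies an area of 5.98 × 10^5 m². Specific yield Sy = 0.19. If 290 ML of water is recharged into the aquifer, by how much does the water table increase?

Δh ≈ 2.55 m

ΔV = 290 ML = 2.9 × 10^5 m³
Δh = ΔV / (Sy × A) = 2.9 × 10^5 m³ / (0.19 × 5.98 × 10^5 m²) = 2.552 m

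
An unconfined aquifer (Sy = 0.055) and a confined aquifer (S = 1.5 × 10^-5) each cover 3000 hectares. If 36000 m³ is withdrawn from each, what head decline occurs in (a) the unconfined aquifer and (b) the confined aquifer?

Δh_u ≈ 0.0218 m; Δh_c ≈ 80 m

A = 3000 hectares = 3 × 10^7 m²
Unconfined: Δh_u = ΔV/(Sy·A) = 36000/(0.055 × 3 × 10^7) = 0.02182 m
Confined: Δh_c = ΔV/(S·A) = 36000/(1.5 × 10^-5 × 3 × 10^7) = 80 m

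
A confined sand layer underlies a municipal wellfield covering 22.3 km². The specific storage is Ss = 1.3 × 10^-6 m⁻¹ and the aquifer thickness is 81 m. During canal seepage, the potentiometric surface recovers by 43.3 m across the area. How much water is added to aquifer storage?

ΔV ≈ 1.02 × 10^5 m³

S = Ss × b = 1.3 × 10^-6 m⁻¹ × 81 m = 1.053 × 10^-4
A = 22.3 km² = 2.23 × 10^7 m²
ΔV = S × A × Δh = 1.053 × 10^-4 × 2.23 × 10^7 m² × 43.3 m = 1.017 × 10^5 m³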